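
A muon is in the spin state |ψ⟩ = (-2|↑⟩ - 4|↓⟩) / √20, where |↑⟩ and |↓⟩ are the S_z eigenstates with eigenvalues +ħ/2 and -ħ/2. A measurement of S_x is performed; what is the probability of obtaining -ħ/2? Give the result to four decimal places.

|-x⟩ = (|↑⟩ - |↓⟩)/√2, so ⟨-x|ψ⟩ = (2) / (√2·√20).
P = |2|² / 40 = 4/40.

0.1000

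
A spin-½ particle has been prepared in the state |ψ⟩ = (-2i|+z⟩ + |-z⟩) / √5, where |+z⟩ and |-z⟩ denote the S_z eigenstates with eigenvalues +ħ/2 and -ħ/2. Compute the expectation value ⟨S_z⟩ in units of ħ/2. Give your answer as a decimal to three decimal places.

⟨σ_z⟩ = |a|² - |b|² divided by |a|²+|b|², with a, b the |+z⟩, |-z⟩ amplitudes.
= (4 - 1)/5 = 3/5.
⟨S_z⟩ = (ħ/2)·⟨σ_z⟩.

0.600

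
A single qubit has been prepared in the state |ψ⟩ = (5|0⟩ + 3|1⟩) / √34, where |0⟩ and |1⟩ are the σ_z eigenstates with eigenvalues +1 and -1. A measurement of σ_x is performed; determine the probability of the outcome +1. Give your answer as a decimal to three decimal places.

0.941

|+x⟩ = (|0⟩ + |1⟩)/√2, so ⟨+x|ψ⟩ = (8) / (√2·√34).
P = |8|² / 68 = 64/68.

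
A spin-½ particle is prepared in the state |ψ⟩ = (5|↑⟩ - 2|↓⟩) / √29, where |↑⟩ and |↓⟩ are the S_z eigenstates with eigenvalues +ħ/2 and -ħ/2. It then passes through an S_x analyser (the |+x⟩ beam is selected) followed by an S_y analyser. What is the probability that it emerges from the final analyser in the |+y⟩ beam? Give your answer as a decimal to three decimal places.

0.078

First analyser (S_x): P(|+x⟩) = |⟨+x|ψ⟩|² = 9/58.
After stage 1 the state is |+x⟩; P(|+y⟩) = |⟨+y|+x⟩|² = 1/2.
Joint probability = 9/58 × 1/2 = 0.078.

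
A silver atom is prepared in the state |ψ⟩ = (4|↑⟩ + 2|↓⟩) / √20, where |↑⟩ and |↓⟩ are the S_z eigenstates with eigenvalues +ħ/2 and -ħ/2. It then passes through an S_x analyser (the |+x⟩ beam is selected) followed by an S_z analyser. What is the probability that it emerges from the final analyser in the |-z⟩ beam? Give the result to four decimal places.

First analyser (S_x): P(|+x⟩) = |⟨+x|ψ⟩|² = 36/40.
After stage 1 the state is |+x⟩; P(|-z⟩) = |⟨-z|+x⟩|² = 1/2.
Joint probability = 36/40 × 1/2 = 0.4500.

0.4500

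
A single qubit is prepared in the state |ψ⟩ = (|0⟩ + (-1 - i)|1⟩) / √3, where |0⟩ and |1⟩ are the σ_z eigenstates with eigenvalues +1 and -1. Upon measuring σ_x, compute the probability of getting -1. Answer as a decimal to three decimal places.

0.833

|-x⟩ = (|0⟩ - |1⟩)/√2, so ⟨-x|ψ⟩ = (2 + i) / (√2·√3).
P = |2 + i|² / 6 = 5/6.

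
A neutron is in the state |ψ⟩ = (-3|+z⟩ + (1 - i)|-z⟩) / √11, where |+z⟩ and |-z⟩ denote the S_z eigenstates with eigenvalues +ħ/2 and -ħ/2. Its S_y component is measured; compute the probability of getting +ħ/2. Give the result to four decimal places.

|+y⟩ = (|+z⟩ + i|-z⟩)/√2, so ⟨+y|ψ⟩ = (-4 - i) / (√2·√11).
P = |-4 - i|² / 22 = 17/22.

0.7727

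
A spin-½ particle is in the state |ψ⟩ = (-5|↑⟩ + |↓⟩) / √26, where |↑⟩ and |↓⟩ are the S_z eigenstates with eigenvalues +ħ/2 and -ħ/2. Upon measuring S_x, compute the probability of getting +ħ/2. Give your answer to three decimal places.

0.308

|+x⟩ = (|↑⟩ + |↓⟩)/√2, so ⟨+x|ψ⟩ = (-4) / (√2·√26).
P = |-4|² / 52 = 16/52.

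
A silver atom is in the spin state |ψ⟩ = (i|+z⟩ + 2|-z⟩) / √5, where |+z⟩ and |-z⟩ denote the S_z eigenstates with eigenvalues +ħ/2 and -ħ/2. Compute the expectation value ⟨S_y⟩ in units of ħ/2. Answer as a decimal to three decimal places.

⟨σ_y⟩ = 2 Im(a* b)/(|a|²+|b|²) with a = i, b = 2.
a* b = -2i, so ⟨σ_y⟩ = -4/5.
⟨S_y⟩ = (ħ/2)·⟨σ_y⟩.

-0.800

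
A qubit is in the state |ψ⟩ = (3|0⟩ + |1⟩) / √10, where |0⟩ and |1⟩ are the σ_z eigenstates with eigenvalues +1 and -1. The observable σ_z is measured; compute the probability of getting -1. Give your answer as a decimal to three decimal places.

0.100

The -1 outcome corresponds to |1⟩. Its amplitude in |ψ⟩ is 1/√10.
P = |1|² / 10 = 1/10.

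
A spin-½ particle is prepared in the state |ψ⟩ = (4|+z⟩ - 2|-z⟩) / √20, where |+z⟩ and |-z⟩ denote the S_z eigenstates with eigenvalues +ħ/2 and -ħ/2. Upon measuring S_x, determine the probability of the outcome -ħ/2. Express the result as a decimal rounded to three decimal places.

0.900

|-x⟩ = (|+z⟩ - |-z⟩)/√2, so ⟨-x|ψ⟩ = (6) / (√2·√20).
P = |6|² / 40 = 36/40.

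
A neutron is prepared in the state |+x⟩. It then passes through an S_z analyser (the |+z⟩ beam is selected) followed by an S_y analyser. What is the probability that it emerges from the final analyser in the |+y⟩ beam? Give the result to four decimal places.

0.2500

First analyser (S_z): from |+x⟩, P(|+z⟩) = 1/2.
After stage 1 the state is |+z⟩; P(|+y⟩) = |⟨+y|+z⟩|² = 1/2.
Joint probability = 1/2 × 1/2 = 0.2500.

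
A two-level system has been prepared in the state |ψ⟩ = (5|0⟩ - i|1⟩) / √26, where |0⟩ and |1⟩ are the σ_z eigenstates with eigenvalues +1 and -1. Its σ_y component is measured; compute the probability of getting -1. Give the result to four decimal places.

0.6923

|-y⟩ = (|0⟩ - i|1⟩)/√2, so ⟨-y|ψ⟩ = (6) / (√2·√26).
P = |6|² / 52 = 36/52.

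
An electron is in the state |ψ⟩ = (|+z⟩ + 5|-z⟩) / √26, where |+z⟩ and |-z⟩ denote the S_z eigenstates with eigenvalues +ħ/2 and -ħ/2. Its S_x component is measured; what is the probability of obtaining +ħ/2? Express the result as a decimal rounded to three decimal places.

|+x⟩ = (|+z⟩ + |-z⟩)/√2, so ⟨+x|ψ⟩ = (6) / (√2·√26).
P = |6|² / 52 = 36/52.

0.692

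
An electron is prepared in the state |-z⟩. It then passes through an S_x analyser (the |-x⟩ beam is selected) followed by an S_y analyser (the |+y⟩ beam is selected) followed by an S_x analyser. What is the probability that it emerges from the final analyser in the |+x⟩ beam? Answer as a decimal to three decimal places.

0.125

First analyser (S_x): from |-z⟩, P(|-x⟩) = 1/2.
After stage 1 the state is |-x⟩; P(|+y⟩) = |⟨+y|-x⟩|² = 1/2.
After stage 2 the state is |+y⟩; P(|+x⟩) = |⟨+x|+y⟩|² = 1/2.
Joint probability = 1/2 × 1/2 × 1/2 = 0.125.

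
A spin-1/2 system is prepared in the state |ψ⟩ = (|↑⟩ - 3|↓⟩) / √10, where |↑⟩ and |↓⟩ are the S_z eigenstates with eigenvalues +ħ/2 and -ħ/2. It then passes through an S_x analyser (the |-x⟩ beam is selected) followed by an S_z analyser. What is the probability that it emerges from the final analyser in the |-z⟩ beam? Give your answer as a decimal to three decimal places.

First analyser (S_x): P(|-x⟩) = |⟨-x|ψ⟩|² = 16/20.
After stage 1 the state is |-x⟩; P(|-z⟩) = |⟨-z|-x⟩|² = 1/2.
Joint probability = 16/20 × 1/2 = 0.400.

0.400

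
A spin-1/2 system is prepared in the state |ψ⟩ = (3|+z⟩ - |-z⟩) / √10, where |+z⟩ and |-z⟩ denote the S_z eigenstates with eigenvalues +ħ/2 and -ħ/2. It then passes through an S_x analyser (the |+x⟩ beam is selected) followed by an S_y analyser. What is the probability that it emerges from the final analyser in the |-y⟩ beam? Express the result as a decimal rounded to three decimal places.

First analyser (S_x): P(|+x⟩) = |⟨+x|ψ⟩|² = 4/20.
After stage 1 the state is |+x⟩; P(|-y⟩) = |⟨-y|+x⟩|² = 1/2.
Joint probability = 4/20 × 1/2 = 0.100.

0.100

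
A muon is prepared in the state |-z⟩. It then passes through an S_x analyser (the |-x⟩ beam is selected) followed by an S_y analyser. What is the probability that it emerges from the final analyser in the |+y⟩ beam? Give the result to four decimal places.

0.2500

First analyser (S_x): from |-z⟩, P(|-x⟩) = 1/2.
After stage 1 the state is |-x⟩; P(|+y⟩) = |⟨+y|-x⟩|² = 1/2.
Joint probability = 1/2 × 1/2 = 0.2500.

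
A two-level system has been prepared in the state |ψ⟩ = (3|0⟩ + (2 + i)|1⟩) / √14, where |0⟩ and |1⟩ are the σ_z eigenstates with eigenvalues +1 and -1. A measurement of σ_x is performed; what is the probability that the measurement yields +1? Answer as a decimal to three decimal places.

0.929

|+x⟩ = (|0⟩ + |1⟩)/√2, so ⟨+x|ψ⟩ = (5 + i) / (√2·√14).
P = |5 + i|² / 28 = 26/28.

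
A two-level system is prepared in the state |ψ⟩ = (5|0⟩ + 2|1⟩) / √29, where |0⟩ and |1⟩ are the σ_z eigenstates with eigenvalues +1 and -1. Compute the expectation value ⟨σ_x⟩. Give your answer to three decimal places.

0.690

⟨σ_x⟩ = 2 Re(a* b)/(|a|²+|b|²) with a = 5, b = 2.
a* b = 10, so ⟨σ_x⟩ = 20/29.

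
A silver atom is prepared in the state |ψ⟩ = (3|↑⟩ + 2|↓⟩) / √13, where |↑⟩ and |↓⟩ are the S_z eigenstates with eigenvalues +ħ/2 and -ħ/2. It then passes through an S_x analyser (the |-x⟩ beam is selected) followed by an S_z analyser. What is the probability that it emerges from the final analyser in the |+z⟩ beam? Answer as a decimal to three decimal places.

First analyser (S_x): P(|-x⟩) = |⟨-x|ψ⟩|² = 1/26.
After stage 1 the state is |-x⟩; P(|+z⟩) = |⟨+z|-x⟩|² = 1/2.
Joint probability = 1/26 × 1/2 = 0.019.

0.019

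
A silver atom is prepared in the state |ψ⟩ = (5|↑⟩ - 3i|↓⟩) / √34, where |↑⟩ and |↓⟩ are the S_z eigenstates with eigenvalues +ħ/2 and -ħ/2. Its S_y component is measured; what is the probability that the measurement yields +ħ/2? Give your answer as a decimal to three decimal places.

0.059

|+y⟩ = (|↑⟩ + i|↓⟩)/√2, so ⟨+y|ψ⟩ = (2) / (√2·√34).
P = |2|² / 68 = 4/68.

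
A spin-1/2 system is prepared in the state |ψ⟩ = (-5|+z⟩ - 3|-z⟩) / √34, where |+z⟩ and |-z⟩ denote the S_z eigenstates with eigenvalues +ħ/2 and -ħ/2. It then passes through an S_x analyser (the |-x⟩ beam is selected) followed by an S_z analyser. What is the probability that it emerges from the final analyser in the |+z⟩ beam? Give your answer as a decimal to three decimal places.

0.029

First analyser (S_x): P(|-x⟩) = |⟨-x|ψ⟩|² = 4/68.
After stage 1 the state is |-x⟩; P(|+z⟩) = |⟨+z|-x⟩|² = 1/2.
Joint probability = 4/68 × 1/2 = 0.029.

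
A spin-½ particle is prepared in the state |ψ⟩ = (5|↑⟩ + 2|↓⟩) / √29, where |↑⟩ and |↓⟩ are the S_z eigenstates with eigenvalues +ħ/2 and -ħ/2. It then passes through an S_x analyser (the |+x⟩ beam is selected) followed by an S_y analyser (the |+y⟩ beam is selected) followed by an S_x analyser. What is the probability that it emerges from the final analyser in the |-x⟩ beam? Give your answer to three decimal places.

0.211

First analyser (S_x): P(|+x⟩) = |⟨+x|ψ⟩|² = 49/58.
After stage 1 the state is |+x⟩; P(|+y⟩) = |⟨+y|+x⟩|² = 1/2.
After stage 2 the state is |+y⟩; P(|-x⟩) = |⟨-x|+y⟩|² = 1/2.
Joint probability = 49/58 × 1/2 × 1/2 = 0.211.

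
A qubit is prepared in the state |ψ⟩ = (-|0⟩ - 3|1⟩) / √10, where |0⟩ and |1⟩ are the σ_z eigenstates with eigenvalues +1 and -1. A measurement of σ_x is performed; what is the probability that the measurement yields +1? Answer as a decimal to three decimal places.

0.800

|+x⟩ = (|0⟩ + |1⟩)/√2, so ⟨+x|ψ⟩ = (-4) / (√2·√10).
P = |-4|² / 20 = 16/20.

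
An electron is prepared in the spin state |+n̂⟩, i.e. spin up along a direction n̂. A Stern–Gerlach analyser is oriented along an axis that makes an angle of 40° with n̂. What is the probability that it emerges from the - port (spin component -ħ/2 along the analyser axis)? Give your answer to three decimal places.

For spin-½, the probability of finding spin-up along an axis at angle θ to the initial spin direction is cos²(θ/2); spin-down is sin²(θ/2).
θ = 40°, so P = sin²(20°) ≈ 0.117.

0.117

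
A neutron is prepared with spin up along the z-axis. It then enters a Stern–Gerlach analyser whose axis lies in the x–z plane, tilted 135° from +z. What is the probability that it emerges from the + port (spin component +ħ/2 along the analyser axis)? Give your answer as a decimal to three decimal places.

0.146

For spin-½, the probability of finding spin-up along an axis at angle θ to the initial spin direction is cos²(θ/2); spin-down is sin²(θ/2).
θ = 135°, so P = cos²(67.5°) ≈ 0.146.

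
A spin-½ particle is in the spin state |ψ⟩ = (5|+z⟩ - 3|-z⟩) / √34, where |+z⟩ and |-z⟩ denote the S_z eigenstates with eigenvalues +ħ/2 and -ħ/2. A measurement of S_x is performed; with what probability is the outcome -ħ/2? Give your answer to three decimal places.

|-x⟩ = (|+z⟩ - |-z⟩)/√2, so ⟨-x|ψ⟩ = (8) / (√2·√34).
P = |8|² / 68 = 64/68.

0.941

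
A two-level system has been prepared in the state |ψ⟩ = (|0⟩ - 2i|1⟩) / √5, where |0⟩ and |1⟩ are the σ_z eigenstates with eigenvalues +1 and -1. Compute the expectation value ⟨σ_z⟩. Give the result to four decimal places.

-0.6000

⟨σ_z⟩ = |a|² - |b|² divided by |a|²+|b|², with a, b the |0⟩, |1⟩ amplitudes.
= (1 - 4)/5 = -3/5.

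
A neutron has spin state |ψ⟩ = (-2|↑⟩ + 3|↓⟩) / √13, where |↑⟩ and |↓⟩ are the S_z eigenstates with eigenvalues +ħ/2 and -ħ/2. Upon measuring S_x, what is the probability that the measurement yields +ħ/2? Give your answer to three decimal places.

|+x⟩ = (|↑⟩ + |↓⟩)/√2, so ⟨+x|ψ⟩ = (1) / (√2·√13).
P = |1|² / 26 = 1/26.

0.038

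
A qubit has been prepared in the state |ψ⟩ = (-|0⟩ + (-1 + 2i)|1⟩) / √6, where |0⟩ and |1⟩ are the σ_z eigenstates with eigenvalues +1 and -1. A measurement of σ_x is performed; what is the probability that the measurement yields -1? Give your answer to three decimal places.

|-x⟩ = (|0⟩ - |1⟩)/√2, so ⟨-x|ψ⟩ = (-2i) / (√2·√6).
P = |-2i|² / 12 = 4/12.

0.333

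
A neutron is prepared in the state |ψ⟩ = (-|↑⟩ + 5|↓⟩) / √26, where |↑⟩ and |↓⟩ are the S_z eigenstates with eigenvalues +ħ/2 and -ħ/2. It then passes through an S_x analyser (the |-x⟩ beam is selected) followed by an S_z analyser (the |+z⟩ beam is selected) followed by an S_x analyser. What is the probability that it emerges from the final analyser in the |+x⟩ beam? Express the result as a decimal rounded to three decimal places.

0.173

First analyser (S_x): P(|-x⟩) = |⟨-x|ψ⟩|² = 36/52.
After stage 1 the state is |-x⟩; P(|+z⟩) = |⟨+z|-x⟩|² = 1/2.
After stage 2 the state is |+z⟩; P(|+x⟩) = |⟨+x|+z⟩|² = 1/2.
Joint probability = 36/52 × 1/2 × 1/2 = 0.173.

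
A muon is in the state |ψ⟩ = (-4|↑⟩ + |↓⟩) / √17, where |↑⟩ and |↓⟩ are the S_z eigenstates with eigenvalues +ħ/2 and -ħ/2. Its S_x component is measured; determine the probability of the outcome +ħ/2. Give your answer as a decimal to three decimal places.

|+x⟩ = (|↑⟩ + |↓⟩)/√2, so ⟨+x|ψ⟩ = (-3) / (√2·√17).
P = |-3|² / 34 = 9/34.

0.265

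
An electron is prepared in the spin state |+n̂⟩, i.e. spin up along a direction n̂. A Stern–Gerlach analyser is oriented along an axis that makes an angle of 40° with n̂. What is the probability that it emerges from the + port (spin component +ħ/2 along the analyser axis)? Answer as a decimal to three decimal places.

0.883

For spin-½, the probability of finding spin-up along an axis at angle θ to the initial spin direction is cos²(θ/2); spin-down is sin²(θ/2).
θ = 40°, so P = cos²(20°) ≈ 0.883.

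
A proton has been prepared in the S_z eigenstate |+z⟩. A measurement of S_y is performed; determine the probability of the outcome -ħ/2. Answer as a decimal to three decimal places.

0.500

In the S_z basis, |+z⟩ = |+z⟩ and |-y⟩ = (|+z⟩ - i|-z⟩)/√2.
|⟨-y|+z⟩|² = 1/2.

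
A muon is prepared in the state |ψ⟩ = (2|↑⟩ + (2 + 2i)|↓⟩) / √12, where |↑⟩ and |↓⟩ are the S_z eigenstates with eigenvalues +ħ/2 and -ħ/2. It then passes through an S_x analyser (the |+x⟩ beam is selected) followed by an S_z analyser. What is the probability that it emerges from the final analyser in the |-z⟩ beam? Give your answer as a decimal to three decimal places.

First analyser (S_x): P(|+x⟩) = |⟨+x|ψ⟩|² = 20/24.
After stage 1 the state is |+x⟩; P(|-z⟩) = |⟨-z|+x⟩|² = 1/2.
Joint probability = 20/24 × 1/2 = 0.417.

0.417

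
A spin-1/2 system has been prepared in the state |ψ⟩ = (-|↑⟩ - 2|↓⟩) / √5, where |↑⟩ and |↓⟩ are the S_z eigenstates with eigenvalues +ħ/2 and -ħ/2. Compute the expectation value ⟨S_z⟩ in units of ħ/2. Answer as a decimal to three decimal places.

⟨σ_z⟩ = |a|² - |b|² divided by |a|²+|b|², with a, b the |↑⟩, |↓⟩ amplitudes.
= (1 - 4)/5 = -3/5.
⟨S_z⟩ = (ħ/2)·⟨σ_z⟩.

-0.600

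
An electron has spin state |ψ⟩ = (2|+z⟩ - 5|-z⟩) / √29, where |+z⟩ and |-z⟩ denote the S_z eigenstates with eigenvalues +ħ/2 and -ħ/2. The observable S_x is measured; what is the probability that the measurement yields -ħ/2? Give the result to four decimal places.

|-x⟩ = (|+z⟩ - |-z⟩)/√2, so ⟨-x|ψ⟩ = (7) / (√2·√29).
P = |7|² / 58 = 49/58.

0.8448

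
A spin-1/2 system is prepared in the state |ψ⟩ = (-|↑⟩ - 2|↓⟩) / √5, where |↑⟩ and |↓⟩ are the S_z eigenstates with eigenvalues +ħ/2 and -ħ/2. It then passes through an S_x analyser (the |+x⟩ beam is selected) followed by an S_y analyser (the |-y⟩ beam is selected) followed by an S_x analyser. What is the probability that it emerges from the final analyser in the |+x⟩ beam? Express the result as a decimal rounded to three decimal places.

0.225

First analyser (S_x): P(|+x⟩) = |⟨+x|ψ⟩|² = 9/10.
After stage 1 the state is |+x⟩; P(|-y⟩) = |⟨-y|+x⟩|² = 1/2.
After stage 2 the state is |-y⟩; P(|+x⟩) = |⟨+x|-y⟩|² = 1/2.
Joint probability = 9/10 × 1/2 × 1/2 = 0.225.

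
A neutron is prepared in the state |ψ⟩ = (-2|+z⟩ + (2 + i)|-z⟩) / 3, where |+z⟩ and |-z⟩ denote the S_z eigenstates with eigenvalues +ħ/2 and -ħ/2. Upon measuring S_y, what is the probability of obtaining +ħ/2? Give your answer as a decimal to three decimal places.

|+y⟩ = (|+z⟩ + i|-z⟩)/√2, so ⟨+y|ψ⟩ = (-1 - 2i) / (√2·3).
P = |-1 - 2i|² / 18 = 5/18.

0.278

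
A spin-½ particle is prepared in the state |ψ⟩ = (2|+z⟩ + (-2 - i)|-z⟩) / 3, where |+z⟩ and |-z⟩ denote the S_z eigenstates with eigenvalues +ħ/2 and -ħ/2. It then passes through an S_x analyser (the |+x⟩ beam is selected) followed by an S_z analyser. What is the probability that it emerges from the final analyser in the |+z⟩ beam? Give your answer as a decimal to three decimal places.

First analyser (S_x): P(|+x⟩) = |⟨+x|ψ⟩|² = 1/18.
After stage 1 the state is |+x⟩; P(|+z⟩) = |⟨+z|+x⟩|² = 1/2.
Joint probability = 1/18 × 1/2 = 0.028.

0.028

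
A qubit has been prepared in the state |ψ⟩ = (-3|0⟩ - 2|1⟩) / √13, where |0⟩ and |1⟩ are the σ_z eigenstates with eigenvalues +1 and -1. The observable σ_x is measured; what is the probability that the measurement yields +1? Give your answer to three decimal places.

|+x⟩ = (|0⟩ + |1⟩)/√2, so ⟨+x|ψ⟩ = (-5) / (√2·√13).
P = |-5|² / 26 = 25/26.

0.962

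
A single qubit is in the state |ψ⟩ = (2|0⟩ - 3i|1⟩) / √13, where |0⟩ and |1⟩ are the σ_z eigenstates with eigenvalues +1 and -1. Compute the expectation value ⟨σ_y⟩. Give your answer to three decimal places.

⟨σ_y⟩ = 2 Im(a* b)/(|a|²+|b|²) with a = 2, b = -3i.
a* b = -6i, so ⟨σ_y⟩ = -12/13.

-0.923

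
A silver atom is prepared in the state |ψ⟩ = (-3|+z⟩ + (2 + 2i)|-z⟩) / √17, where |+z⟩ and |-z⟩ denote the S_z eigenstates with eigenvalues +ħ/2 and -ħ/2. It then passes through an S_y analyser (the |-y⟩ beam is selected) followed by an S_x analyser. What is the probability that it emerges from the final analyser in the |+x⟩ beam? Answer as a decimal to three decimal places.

0.426

First analyser (S_y): P(|-y⟩) = |⟨-y|ψ⟩|² = 29/34.
After stage 1 the state is |-y⟩; P(|+x⟩) = |⟨+x|-y⟩|² = 1/2.
Joint probability = 29/34 × 1/2 = 0.426.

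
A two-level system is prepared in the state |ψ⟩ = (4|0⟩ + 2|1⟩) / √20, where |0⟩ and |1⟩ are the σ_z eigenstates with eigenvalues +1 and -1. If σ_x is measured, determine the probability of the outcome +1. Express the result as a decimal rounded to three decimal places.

0.900

|+x⟩ = (|0⟩ + |1⟩)/√2, so ⟨+x|ψ⟩ = (6) / (√2·√20).
P = |6|² / 40 = 36/40.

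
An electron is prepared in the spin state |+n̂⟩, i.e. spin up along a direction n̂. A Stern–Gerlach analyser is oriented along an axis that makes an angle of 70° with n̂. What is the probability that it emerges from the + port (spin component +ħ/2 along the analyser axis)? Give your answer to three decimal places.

0.671

For spin-½, the probability of finding spin-up along an axis at angle θ to the initial spin direction is cos²(θ/2); spin-down is sin²(θ/2).
θ = 70°, so P = cos²(35°) ≈ 0.671.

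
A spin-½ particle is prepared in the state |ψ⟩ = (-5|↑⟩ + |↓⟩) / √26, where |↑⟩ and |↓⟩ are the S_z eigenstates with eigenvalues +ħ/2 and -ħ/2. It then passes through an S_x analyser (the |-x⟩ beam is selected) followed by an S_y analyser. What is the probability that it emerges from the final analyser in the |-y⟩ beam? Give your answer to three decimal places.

First analyser (S_x): P(|-x⟩) = |⟨-x|ψ⟩|² = 36/52.
After stage 1 the state is |-x⟩; P(|-y⟩) = |⟨-y|-x⟩|² = 1/2.
Joint probability = 36/52 × 1/2 = 0.346.

0.346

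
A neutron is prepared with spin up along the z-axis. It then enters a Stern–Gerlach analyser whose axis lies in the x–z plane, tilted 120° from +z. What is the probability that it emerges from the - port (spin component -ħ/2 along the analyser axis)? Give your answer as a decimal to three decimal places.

For spin-½, the probability of finding spin-up along an axis at angle θ to the initial spin direction is cos²(θ/2); spin-down is sin²(θ/2).
θ = 120°, so P = sin²(60°) ≈ 0.750.

0.750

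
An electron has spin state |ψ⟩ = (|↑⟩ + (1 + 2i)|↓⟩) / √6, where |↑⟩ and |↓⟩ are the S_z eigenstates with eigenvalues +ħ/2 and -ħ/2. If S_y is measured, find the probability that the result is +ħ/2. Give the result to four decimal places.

|+y⟩ = (|↑⟩ + i|↓⟩)/√2, so ⟨+y|ψ⟩ = (3 - i) / (√2·√6).
P = |3 - i|² / 12 = 10/12.

0.8333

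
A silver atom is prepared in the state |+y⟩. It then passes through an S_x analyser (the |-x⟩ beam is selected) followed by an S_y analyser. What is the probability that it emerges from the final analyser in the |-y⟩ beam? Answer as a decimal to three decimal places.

First analyser (S_x): from |+y⟩, P(|-x⟩) = 1/2.
After stage 1 the state is |-x⟩; P(|-y⟩) = |⟨-y|-x⟩|² = 1/2.
Joint probability = 1/2 × 1/2 = 0.250.

0.250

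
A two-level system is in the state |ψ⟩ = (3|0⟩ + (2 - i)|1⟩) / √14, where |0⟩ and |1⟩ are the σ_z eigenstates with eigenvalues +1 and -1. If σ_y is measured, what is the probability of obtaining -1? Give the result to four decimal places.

|-y⟩ = (|0⟩ - i|1⟩)/√2, so ⟨-y|ψ⟩ = (4 + 2i) / (√2·√14).
P = |4 + 2i|² / 28 = 20/28.

0.7143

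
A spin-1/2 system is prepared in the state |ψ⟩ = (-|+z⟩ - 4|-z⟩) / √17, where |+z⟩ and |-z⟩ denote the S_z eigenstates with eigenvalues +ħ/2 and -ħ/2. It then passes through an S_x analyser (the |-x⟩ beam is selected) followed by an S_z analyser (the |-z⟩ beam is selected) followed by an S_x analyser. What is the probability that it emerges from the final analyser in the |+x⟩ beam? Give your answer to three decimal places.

0.066

First analyser (S_x): P(|-x⟩) = |⟨-x|ψ⟩|² = 9/34.
After stage 1 the state is |-x⟩; P(|-z⟩) = |⟨-z|-x⟩|² = 1/2.
After stage 2 the state is |-z⟩; P(|+x⟩) = |⟨+x|-z⟩|² = 1/2.
Joint probability = 9/34 × 1/2 × 1/2 = 0.066.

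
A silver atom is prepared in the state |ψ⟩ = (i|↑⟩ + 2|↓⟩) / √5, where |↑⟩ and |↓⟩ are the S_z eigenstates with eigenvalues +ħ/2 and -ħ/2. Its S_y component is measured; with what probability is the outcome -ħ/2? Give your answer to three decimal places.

|-y⟩ = (|↑⟩ - i|↓⟩)/√2, so ⟨-y|ψ⟩ = (3i) / (√2·√5).
P = |3i|² / 10 = 9/10.

0.900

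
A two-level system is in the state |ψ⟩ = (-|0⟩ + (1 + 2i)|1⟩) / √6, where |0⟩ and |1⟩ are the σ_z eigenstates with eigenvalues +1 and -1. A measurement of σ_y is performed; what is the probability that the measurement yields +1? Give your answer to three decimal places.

|+y⟩ = (|0⟩ + i|1⟩)/√2, so ⟨+y|ψ⟩ = (1 - i) / (√2·√6).
P = |1 - i|² / 12 = 2/12.

0.167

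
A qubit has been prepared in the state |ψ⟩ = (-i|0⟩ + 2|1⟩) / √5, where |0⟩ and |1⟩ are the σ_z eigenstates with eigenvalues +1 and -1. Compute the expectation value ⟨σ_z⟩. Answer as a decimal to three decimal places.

-0.600

⟨σ_z⟩ = |a|² - |b|² divided by |a|²+|b|², with a, b the |0⟩, |1⟩ amplitudes.
= (1 - 4)/5 = -3/5.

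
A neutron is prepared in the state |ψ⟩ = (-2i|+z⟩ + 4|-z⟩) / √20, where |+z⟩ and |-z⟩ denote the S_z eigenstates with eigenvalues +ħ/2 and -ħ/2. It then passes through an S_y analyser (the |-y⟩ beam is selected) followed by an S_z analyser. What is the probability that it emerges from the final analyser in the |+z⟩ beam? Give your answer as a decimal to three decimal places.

First analyser (S_y): P(|-y⟩) = |⟨-y|ψ⟩|² = 4/40.
After stage 1 the state is |-y⟩; P(|+z⟩) = |⟨+z|-y⟩|² = 1/2.
Joint probability = 4/40 × 1/2 = 0.050.

0.050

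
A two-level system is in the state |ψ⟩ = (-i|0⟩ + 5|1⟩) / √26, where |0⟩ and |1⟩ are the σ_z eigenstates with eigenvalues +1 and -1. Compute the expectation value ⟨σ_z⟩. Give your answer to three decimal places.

-0.923

⟨σ_z⟩ = |a|² - |b|² divided by |a|²+|b|², with a, b the |0⟩, |1⟩ amplitudes.
= (1 - 25)/26 = -24/26.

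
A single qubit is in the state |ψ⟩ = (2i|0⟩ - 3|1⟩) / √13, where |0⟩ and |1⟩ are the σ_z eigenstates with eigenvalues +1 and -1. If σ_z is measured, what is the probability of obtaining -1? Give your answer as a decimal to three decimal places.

0.692

The -1 outcome corresponds to |1⟩. Its amplitude in |ψ⟩ is -3/√13.
P = |-3|² / 13 = 9/13.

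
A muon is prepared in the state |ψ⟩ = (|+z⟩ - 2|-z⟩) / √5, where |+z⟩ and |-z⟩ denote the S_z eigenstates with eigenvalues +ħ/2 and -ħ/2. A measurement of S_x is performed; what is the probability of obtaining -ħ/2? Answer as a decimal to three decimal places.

|-x⟩ = (|+z⟩ - |-z⟩)/√2, so ⟨-x|ψ⟩ = (3) / (√2·√5).
P = |3|² / 10 = 9/10.

0.900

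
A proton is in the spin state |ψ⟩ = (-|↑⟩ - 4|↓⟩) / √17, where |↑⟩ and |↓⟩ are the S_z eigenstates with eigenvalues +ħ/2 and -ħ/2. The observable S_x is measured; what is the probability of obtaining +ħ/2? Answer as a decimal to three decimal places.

|+x⟩ = (|↑⟩ + |↓⟩)/√2, so ⟨+x|ψ⟩ = (-5) / (√2·√17).
P = |-5|² / 34 = 25/34.

0.735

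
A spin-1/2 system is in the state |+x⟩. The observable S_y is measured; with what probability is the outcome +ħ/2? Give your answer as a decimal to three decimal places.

0.500

In the S_z basis, |+x⟩ = (|+z⟩ + |-z⟩)/√2 and |+y⟩ = (|+z⟩ + i|-z⟩)/√2.
|⟨+y|+x⟩|² = 1/2.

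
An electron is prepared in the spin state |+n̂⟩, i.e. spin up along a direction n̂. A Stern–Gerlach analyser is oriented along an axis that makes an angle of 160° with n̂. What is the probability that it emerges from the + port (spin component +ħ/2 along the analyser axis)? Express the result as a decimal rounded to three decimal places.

0.030

For spin-½, the probability of finding spin-up along an axis at angle θ to the initial spin direction is cos²(θ/2); spin-down is sin²(θ/2).
θ = 160°, so P = cos²(80°) ≈ 0.030.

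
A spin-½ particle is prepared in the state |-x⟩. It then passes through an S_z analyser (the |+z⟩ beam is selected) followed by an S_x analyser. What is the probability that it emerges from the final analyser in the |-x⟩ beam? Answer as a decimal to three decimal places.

0.250

First analyser (S_z): from |-x⟩, P(|+z⟩) = 1/2.
After stage 1 the state is |+z⟩; P(|-x⟩) = |⟨-x|+z⟩|² = 1/2.
Joint probability = 1/2 × 1/2 = 0.250.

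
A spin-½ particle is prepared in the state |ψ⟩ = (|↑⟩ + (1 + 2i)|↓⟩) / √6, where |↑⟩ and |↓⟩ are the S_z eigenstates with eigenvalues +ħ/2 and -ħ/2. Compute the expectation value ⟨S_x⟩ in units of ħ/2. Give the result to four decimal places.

⟨σ_x⟩ = 2 Re(a* b)/(|a|²+|b|²) with a = 1, b = (1 + 2i).
a* b = (1 + 2i), so ⟨σ_x⟩ = 2/6.
⟨S_x⟩ = (ħ/2)·⟨σ_x⟩.

0.3333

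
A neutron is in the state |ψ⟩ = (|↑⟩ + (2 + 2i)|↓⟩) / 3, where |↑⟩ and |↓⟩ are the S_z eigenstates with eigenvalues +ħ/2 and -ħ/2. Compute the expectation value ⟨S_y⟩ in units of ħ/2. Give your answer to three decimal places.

⟨σ_y⟩ = 2 Im(a* b)/(|a|²+|b|²) with a = 1, b = (2 + 2i).
a* b = (2 + 2i), so ⟨σ_y⟩ = 4/9.
⟨S_y⟩ = (ħ/2)·⟨σ_y⟩.

0.444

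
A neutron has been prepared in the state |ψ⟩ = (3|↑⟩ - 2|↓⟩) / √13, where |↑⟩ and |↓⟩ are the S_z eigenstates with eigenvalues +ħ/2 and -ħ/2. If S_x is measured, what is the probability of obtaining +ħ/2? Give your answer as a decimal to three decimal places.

|+x⟩ = (|↑⟩ + |↓⟩)/√2, so ⟨+x|ψ⟩ = (1) / (√2·√13).
P = |1|² / 26 = 1/26.

0.038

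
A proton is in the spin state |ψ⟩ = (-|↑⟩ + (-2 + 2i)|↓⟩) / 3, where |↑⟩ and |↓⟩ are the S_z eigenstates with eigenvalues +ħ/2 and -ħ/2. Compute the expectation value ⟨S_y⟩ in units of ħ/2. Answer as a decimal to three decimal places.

-0.444

⟨σ_y⟩ = 2 Im(a* b)/(|a|²+|b|²) with a = -1, b = (-2 + 2i).
a* b = (2 - 2i), so ⟨σ_y⟩ = -4/9.
⟨S_y⟩ = (ħ/2)·⟨σ_y⟩.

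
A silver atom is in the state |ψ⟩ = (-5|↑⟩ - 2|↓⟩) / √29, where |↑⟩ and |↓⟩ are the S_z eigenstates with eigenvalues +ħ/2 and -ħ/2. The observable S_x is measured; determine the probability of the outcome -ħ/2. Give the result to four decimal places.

|-x⟩ = (|↑⟩ - |↓⟩)/√2, so ⟨-x|ψ⟩ = (-3) / (√2·√29).
P = |-3|² / 58 = 9/58.

0.1552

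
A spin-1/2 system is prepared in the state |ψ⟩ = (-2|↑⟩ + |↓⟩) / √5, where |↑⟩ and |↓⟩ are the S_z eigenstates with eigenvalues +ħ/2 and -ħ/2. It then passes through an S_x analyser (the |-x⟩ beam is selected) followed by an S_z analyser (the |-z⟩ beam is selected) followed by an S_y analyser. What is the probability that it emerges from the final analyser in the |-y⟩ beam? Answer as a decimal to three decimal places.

First analyser (S_x): P(|-x⟩) = |⟨-x|ψ⟩|² = 9/10.
After stage 1 the state is |-x⟩; P(|-z⟩) = |⟨-z|-x⟩|² = 1/2.
After stage 2 the state is |-z⟩; P(|-y⟩) = |⟨-y|-z⟩|² = 1/2.
Joint probability = 9/10 × 1/2 × 1/2 = 0.225.

0.225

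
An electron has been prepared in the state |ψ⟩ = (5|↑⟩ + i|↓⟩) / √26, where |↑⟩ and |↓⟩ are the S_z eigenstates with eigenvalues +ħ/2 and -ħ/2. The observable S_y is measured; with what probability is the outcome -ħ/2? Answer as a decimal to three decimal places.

|-y⟩ = (|↑⟩ - i|↓⟩)/√2, so ⟨-y|ψ⟩ = (4) / (√2·√26).
P = |4|² / 52 = 16/52.

0.308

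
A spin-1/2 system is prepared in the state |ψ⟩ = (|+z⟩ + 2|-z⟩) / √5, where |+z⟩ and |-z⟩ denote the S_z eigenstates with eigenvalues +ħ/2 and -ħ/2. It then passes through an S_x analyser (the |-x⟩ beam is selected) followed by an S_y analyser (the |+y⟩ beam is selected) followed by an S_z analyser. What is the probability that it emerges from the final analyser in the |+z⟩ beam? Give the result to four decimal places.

First analyser (S_x): P(|-x⟩) = |⟨-x|ψ⟩|² = 1/10.
After stage 1 the state is |-x⟩; P(|+y⟩) = |⟨+y|-x⟩|² = 1/2.
After stage 2 the state is |+y⟩; P(|+z⟩) = |⟨+z|+y⟩|² = 1/2.
Joint probability = 1/10 × 1/2 × 1/2 = 0.0250.

0.0250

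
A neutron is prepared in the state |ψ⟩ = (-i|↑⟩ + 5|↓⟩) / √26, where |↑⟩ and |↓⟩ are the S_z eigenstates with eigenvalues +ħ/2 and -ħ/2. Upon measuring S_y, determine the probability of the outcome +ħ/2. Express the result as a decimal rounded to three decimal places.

|+y⟩ = (|↑⟩ + i|↓⟩)/√2, so ⟨+y|ψ⟩ = (-6i) / (√2·√26).
P = |-6i|² / 52 = 36/52.

0.692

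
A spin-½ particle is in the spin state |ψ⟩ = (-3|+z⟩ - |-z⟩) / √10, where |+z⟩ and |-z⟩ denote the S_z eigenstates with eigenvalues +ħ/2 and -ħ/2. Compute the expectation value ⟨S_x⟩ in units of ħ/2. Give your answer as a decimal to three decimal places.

0.600

⟨σ_x⟩ = 2 Re(a* b)/(|a|²+|b|²) with a = -3, b = -1.
a* b = 3, so ⟨σ_x⟩ = 6/10.
⟨S_x⟩ = (ħ/2)·⟨σ_x⟩.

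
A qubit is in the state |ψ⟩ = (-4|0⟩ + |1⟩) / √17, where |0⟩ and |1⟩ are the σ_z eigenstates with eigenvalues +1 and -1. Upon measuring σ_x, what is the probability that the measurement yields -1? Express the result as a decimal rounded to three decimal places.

|-x⟩ = (|0⟩ - |1⟩)/√2, so ⟨-x|ψ⟩ = (-5) / (√2·√17).
P = |-5|² / 34 = 25/34.

0.735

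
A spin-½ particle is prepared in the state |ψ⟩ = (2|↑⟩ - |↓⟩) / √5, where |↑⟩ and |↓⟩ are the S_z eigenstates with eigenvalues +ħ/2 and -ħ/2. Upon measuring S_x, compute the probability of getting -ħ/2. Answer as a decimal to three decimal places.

0.900

|-x⟩ = (|↑⟩ - |↓⟩)/√2, so ⟨-x|ψ⟩ = (3) / (√2·√5).
P = |3|² / 10 = 9/10.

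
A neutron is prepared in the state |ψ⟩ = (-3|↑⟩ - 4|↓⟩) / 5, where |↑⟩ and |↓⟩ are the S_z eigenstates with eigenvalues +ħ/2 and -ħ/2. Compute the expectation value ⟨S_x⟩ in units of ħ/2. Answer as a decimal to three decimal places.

⟨σ_x⟩ = 2 Re(a* b)/(|a|²+|b|²) with a = -3, b = -4.
a* b = 12, so ⟨σ_x⟩ = 24/25.
⟨S_x⟩ = (ħ/2)·⟨σ_x⟩.

0.960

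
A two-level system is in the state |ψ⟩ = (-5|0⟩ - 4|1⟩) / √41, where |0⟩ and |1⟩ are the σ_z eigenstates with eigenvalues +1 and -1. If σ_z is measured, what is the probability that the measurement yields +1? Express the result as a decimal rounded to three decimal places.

The +1 outcome corresponds to |0⟩. Its amplitude in |ψ⟩ is -5/√41.
P = |-5|² / 41 = 25/41.

0.610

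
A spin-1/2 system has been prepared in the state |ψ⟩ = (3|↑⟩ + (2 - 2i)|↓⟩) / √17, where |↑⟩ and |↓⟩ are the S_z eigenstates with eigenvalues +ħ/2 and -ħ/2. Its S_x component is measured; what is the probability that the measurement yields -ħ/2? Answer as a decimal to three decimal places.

|-x⟩ = (|↑⟩ - |↓⟩)/√2, so ⟨-x|ψ⟩ = (1 + 2i) / (√2·√17).
P = |1 + 2i|² / 34 = 5/34.

0.147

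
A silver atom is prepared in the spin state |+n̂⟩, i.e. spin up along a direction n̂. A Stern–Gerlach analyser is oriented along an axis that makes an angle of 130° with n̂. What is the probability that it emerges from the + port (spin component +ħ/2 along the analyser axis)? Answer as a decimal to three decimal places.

For spin-½, the probability of finding spin-up along an axis at angle θ to the initial spin direction is cos²(θ/2); spin-down is sin²(θ/2).
θ = 130°, so P = cos²(65°) ≈ 0.179.

0.179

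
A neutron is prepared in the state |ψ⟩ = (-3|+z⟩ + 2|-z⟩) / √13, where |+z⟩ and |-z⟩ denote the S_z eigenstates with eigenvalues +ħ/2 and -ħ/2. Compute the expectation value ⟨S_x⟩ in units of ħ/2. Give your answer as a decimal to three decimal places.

⟨σ_x⟩ = 2 Re(a* b)/(|a|²+|b|²) with a = -3, b = 2.
a* b = -6, so ⟨σ_x⟩ = -12/13.
⟨S_x⟩ = (ħ/2)·⟨σ_x⟩.

-0.923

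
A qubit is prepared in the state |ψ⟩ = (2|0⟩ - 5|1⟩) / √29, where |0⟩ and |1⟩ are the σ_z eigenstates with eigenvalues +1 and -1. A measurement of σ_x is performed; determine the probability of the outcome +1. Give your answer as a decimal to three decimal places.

|+x⟩ = (|0⟩ + |1⟩)/√2, so ⟨+x|ψ⟩ = (-3) / (√2·√29).
P = |-3|² / 58 = 9/58.

0.155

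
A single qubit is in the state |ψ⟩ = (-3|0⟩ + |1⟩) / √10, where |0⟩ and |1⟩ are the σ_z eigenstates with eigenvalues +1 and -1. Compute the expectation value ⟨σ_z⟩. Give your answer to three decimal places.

0.800

⟨σ_z⟩ = |a|² - |b|² divided by |a|²+|b|², with a, b the |0⟩, |1⟩ amplitudes.
= (9 - 1)/10 = 8/10.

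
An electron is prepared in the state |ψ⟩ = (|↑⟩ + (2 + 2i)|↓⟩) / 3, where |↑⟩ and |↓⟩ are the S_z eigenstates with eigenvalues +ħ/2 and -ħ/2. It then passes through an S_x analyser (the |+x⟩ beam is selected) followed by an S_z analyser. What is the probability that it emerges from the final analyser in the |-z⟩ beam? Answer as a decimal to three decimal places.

0.361

First analyser (S_x): P(|+x⟩) = |⟨+x|ψ⟩|² = 13/18.
After stage 1 the state is |+x⟩; P(|-z⟩) = |⟨-z|+x⟩|² = 1/2.
Joint probability = 13/18 × 1/2 = 0.361.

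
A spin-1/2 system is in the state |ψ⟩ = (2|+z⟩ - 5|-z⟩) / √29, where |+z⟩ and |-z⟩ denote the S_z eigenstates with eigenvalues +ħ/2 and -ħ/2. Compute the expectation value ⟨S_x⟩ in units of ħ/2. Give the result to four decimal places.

⟨σ_x⟩ = 2 Re(a* b)/(|a|²+|b|²) with a = 2, b = -5.
a* b = -10, so ⟨σ_x⟩ = -20/29.
⟨S_x⟩ = (ħ/2)·⟨σ_x⟩.

-0.6897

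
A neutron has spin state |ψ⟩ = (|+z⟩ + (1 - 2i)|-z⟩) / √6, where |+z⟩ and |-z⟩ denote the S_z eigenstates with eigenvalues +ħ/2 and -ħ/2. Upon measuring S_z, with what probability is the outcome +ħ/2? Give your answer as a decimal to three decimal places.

The +ħ/2 outcome corresponds to |+z⟩. Its amplitude in |ψ⟩ is 1/√6.
P = |1|² / 6 = 1/6.

0.167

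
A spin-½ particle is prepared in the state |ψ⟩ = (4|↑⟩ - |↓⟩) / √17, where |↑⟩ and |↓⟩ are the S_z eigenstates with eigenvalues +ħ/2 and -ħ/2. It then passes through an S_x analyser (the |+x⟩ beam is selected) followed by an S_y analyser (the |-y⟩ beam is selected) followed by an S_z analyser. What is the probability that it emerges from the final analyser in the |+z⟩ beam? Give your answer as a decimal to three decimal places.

0.066

First analyser (S_x): P(|+x⟩) = |⟨+x|ψ⟩|² = 9/34.
After stage 1 the state is |+x⟩; P(|-y⟩) = |⟨-y|+x⟩|² = 1/2.
After stage 2 the state is |-y⟩; P(|+z⟩) = |⟨+z|-y⟩|² = 1/2.
Joint probability = 9/34 × 1/2 × 1/2 = 0.066.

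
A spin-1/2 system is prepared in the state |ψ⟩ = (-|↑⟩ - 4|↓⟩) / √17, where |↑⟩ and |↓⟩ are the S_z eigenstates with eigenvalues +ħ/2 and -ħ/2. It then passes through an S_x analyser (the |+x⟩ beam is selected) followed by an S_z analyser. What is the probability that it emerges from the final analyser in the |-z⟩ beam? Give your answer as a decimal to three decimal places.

0.368

First analyser (S_x): P(|+x⟩) = |⟨+x|ψ⟩|² = 25/34.
After stage 1 the state is |+x⟩; P(|-z⟩) = |⟨-z|+x⟩|² = 1/2.
Joint probability = 25/34 × 1/2 = 0.368.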